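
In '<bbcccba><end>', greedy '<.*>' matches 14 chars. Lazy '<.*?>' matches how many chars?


Greedy '<.*>' tries to match as MUCH as possible.
Lazy '<.*?>' tries to match as LITTLE as possible.

String: '<bbcccba><end>'
Greedy '<.*>' starts at first '<' and extends to the LAST '>': '<bbcccba><end>' (14 chars)
Lazy '<.*?>' starts at first '<' and stops at the FIRST '>': '<bbcccba>' (9 chars)

9


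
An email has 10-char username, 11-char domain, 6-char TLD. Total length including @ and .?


An email address has format: username@domain.tld
Username length: 10
'@' character: 1
Domain length: 11
'.' character: 1
TLD length: 6
Total = 10 + 1 + 11 + 1 + 6 = 29

29


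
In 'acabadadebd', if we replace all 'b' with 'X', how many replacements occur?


re.sub('b', 'X', text) replaces every occurrence of 'b' with 'X'.
Text: 'acabadadebd'
Scanning for 'b':
  pos 3: 'b' -> replacement #1
  pos 9: 'b' -> replacement #2
Total replacements: 2

2


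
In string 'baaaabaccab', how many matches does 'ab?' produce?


Pattern 'ab?' matches 'a' optionally followed by 'b'.
String: 'baaaabaccab'
Scanning left to right for 'a' then checking next char:
  Match 1: 'a' (a not followed by b)
  Match 2: 'a' (a not followed by b)
  Match 3: 'a' (a not followed by b)
  Match 4: 'ab' (a followed by b)
  Match 5: 'a' (a not followed by b)
  Match 6: 'ab' (a followed by b)
Total matches: 6

6


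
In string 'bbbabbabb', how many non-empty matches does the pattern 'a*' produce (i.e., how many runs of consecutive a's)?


Pattern 'a*' matches zero or more a's. We want non-empty runs of consecutive a's.
String: 'bbbabbabb'
Walking through the string to find runs of a's:
  Run 1: positions 3-3 -> 'a'
  Run 2: positions 6-6 -> 'a'
Non-empty runs found: ['a', 'a']
Count: 2

2


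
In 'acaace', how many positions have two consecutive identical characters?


Looking for consecutive identical characters in 'acaace':
  pos 0-1: 'a' vs 'c' -> different
  pos 1-2: 'c' vs 'a' -> different
  pos 2-3: 'a' vs 'a' -> MATCH ('aa')
  pos 3-4: 'a' vs 'c' -> different
  pos 4-5: 'c' vs 'e' -> different
Consecutive identical pairs: ['aa']
Count: 1

1


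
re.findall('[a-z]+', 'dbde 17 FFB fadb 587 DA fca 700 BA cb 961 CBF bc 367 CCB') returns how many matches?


Pattern '[a-z]+' finds one or more lowercase letters.
Text: 'dbde 17 FFB fadb 587 DA fca 700 BA cb 961 CBF bc 367 CCB'
Scanning for matches:
  Match 1: 'dbde'
  Match 2: 'fadb'
  Match 3: 'fca'
  Match 4: 'cb'
  Match 5: 'bc'
Total matches: 5

5


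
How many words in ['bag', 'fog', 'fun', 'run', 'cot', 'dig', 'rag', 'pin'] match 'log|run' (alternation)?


Alternation 'log|run' matches either 'log' or 'run'.
Checking each word:
  'bag' -> no
  'fog' -> no
  'fun' -> no
  'run' -> MATCH
  'cot' -> no
  'dig' -> no
  'rag' -> no
  'pin' -> no
Matches: ['run']
Count: 1

1


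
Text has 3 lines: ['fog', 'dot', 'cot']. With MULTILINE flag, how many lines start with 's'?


With MULTILINE flag, ^ matches the start of each line.
Lines: ['fog', 'dot', 'cot']
Checking which lines start with 's':
  Line 1: 'fog' -> no
  Line 2: 'dot' -> no
  Line 3: 'cot' -> no
Matching lines: []
Count: 0

0


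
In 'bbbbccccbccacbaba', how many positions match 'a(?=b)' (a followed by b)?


Lookahead 'a(?=b)' matches 'a' only when followed by 'b'.
String: 'bbbbccccbccacbaba'
Checking each position where char is 'a':
  pos 11: 'a' -> no (next='c')
  pos 14: 'a' -> MATCH (next='b')
Matching positions: [14]
Count: 1

1


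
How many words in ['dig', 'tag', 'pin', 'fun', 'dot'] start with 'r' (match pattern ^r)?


Pattern ^r anchors to start of word. Check which words begin with 'r':
  'dig' -> no
  'tag' -> no
  'pin' -> no
  'fun' -> no
  'dot' -> no
Matching words: []
Count: 0

0


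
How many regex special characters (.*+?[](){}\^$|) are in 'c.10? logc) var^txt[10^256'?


Regex special characters are: . * + ? [ ] ( ) { } \ ^ $ |
Scanning 'c.10? logc) var^txt[10^256':
  pos 1: '.' -> SPECIAL
  pos 4: '?' -> SPECIAL
  pos 10: ')' -> SPECIAL
  pos 15: '^' -> SPECIAL
  pos 19: '[' -> SPECIAL
  pos 22: '^' -> SPECIAL
Special chars found: ['.', '?', ')', '^', '[', '^']
Total: 6

6


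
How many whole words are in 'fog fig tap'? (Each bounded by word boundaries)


Word boundaries (\b) mark the start/end of each word.
Text: 'fog fig tap'
Splitting by whitespace:
  Word 1: 'fog'
  Word 2: 'fig'
  Word 3: 'tap'
Total whole words: 3

3


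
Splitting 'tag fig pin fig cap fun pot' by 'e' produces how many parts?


Splitting by 'e' breaks the string at each occurrence of the separator.
Text: 'tag fig pin fig cap fun pot'
Parts after split:
  Part 1: 'tag fig pin fig cap fun pot'
Total parts: 1

1


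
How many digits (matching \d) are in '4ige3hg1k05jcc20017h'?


\d matches any digit 0-9.
Scanning '4ige3hg1k05jcc20017h':
  pos 0: '4' -> DIGIT
  pos 4: '3' -> DIGIT
  pos 7: '1' -> DIGIT
  pos 9: '0' -> DIGIT
  pos 10: '5' -> DIGIT
  pos 14: '2' -> DIGIT
  pos 15: '0' -> DIGIT
  pos 16: '0' -> DIGIT
  pos 17: '1' -> DIGIT
  pos 18: '7' -> DIGIT
Digits found: ['4', '3', '1', '0', '5', '2', '0', '0', '1', '7']
Total: 10

10


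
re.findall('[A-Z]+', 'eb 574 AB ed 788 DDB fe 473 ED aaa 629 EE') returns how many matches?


Pattern '[A-Z]+' finds one or more uppercase letters.
Text: 'eb 574 AB ed 788 DDB fe 473 ED aaa 629 EE'
Scanning for matches:
  Match 1: 'AB'
  Match 2: 'DDB'
  Match 3: 'ED'
  Match 4: 'EE'
Total matches: 4

4


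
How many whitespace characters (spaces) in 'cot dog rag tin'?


\s matches whitespace characters (spaces, tabs, etc.).
Text: 'cot dog rag tin'
This text has 4 words separated by spaces.
Number of spaces = number of words - 1 = 4 - 1 = 3

3


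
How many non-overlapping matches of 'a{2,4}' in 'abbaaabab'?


Pattern 'a{2,4}' matches between 2 and 4 consecutive a's (greedy).
String: 'abbaaabab'
Finding runs of a's and applying greedy matching:
  Run at pos 0: 'a' (length 1)
  Run at pos 3: 'aaa' (length 3)
  Run at pos 7: 'a' (length 1)
Matches: ['aaa']
Count: 1

1


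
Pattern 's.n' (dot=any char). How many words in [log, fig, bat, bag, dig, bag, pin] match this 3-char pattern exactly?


Pattern 's.n' means: starts with 's', any single char, ends with 'n'.
Checking each word (must be exactly 3 chars):
  'log' (len=3): no
  'fig' (len=3): no
  'bat' (len=3): no
  'bag' (len=3): no
  'dig' (len=3): no
  'bag' (len=3): no
  'pin' (len=3): no
Matching words: []
Total: 0

0


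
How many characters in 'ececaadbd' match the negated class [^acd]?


Negated class [^acd] matches any char NOT in {a, c, d}
Scanning 'ececaadbd':
  pos 0: 'e' -> MATCH
  pos 1: 'c' -> no (excluded)
  pos 2: 'e' -> MATCH
  pos 3: 'c' -> no (excluded)
  pos 4: 'a' -> no (excluded)
  pos 5: 'a' -> no (excluded)
  pos 6: 'd' -> no (excluded)
  pos 7: 'b' -> MATCH
  pos 8: 'd' -> no (excluded)
Total matches: 3

3


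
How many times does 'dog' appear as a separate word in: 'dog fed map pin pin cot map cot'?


Scanning each word for exact match 'dog':
  Word 1: 'dog' -> MATCH
  Word 2: 'fed' -> no
  Word 3: 'map' -> no
  Word 4: 'pin' -> no
  Word 5: 'pin' -> no
  Word 6: 'cot' -> no
  Word 7: 'map' -> no
  Word 8: 'cot' -> no
Total matches: 1

1


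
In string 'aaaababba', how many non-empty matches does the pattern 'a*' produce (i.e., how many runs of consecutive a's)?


Pattern 'a*' matches zero or more a's. We want non-empty runs of consecutive a's.
String: 'aaaababba'
Walking through the string to find runs of a's:
  Run 1: positions 0-3 -> 'aaaa'
  Run 2: positions 5-5 -> 'a'
  Run 3: positions 8-8 -> 'a'
Non-empty runs found: ['aaaa', 'a', 'a']
Count: 3

3


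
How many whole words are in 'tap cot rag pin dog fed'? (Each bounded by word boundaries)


Word boundaries (\b) mark the start/end of each word.
Text: 'tap cot rag pin dog fed'
Splitting by whitespace:
  Word 1: 'tap'
  Word 2: 'cot'
  Word 3: 'rag'
  Word 4: 'pin'
  Word 5: 'dog'
  Word 6: 'fed'
Total whole words: 6

6


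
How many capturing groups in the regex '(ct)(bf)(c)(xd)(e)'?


To count capturing groups, count each '(' that starts a group.
Pattern: '(ct)(bf)(c)(xd)(e)'
Walking through the pattern:
  Position 0: '(' -> group #1
  Position 4: '(' -> group #2
  Position 8: '(' -> group #3
  Position 11: '(' -> group #4
  Position 15: '(' -> group #5
Total capturing groups: 5

5


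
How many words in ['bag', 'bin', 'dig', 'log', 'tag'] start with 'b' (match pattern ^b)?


Pattern ^b anchors to start of word. Check which words begin with 'b':
  'bag' -> MATCH (starts with 'b')
  'bin' -> MATCH (starts with 'b')
  'dig' -> no
  'log' -> no
  'tag' -> no
Matching words: ['bag', 'bin']
Count: 2

2


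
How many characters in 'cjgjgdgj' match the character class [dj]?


Character class [dj] matches any of: {d, j}
Scanning string 'cjgjgdgj' character by character:
  pos 0: 'c' -> no
  pos 1: 'j' -> MATCH
  pos 2: 'g' -> no
  pos 3: 'j' -> MATCH
  pos 4: 'g' -> no
  pos 5: 'd' -> MATCH
  pos 6: 'g' -> no
  pos 7: 'j' -> MATCH
Total matches: 4

4


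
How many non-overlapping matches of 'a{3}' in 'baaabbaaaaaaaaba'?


Pattern 'a{3}' matches exactly 3 consecutive a's (greedy, non-overlapping).
String: 'baaabbaaaaaaaaba'
Scanning for runs of a's:
  Run at pos 1: 'aaa' (length 3) -> 1 match(es)
  Run at pos 6: 'aaaaaaaa' (length 8) -> 2 match(es)
  Run at pos 15: 'a' (length 1) -> 0 match(es)
Matches found: ['aaa', 'aaa', 'aaa']
Total: 3

3


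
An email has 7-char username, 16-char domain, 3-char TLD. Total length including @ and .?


An email address has format: username@domain.tld
Username length: 7
'@' character: 1
Domain length: 16
'.' character: 1
TLD length: 3
Total = 7 + 1 + 16 + 1 + 3 = 28

28


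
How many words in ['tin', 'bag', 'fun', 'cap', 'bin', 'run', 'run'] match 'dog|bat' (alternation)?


Alternation 'dog|bat' matches either 'dog' or 'bat'.
Checking each word:
  'tin' -> no
  'bag' -> no
  'fun' -> no
  'cap' -> no
  'bin' -> no
  'run' -> no
  'run' -> no
Matches: []
Count: 0

0


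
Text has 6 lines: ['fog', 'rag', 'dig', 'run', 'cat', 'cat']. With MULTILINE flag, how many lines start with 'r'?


With MULTILINE flag, ^ matches the start of each line.
Lines: ['fog', 'rag', 'dig', 'run', 'cat', 'cat']
Checking which lines start with 'r':
  Line 1: 'fog' -> no
  Line 2: 'rag' -> MATCH
  Line 3: 'dig' -> no
  Line 4: 'run' -> MATCH
  Line 5: 'cat' -> no
  Line 6: 'cat' -> no
Matching lines: ['rag', 'run']
Count: 2

2


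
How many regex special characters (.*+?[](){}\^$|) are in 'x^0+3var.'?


Regex special characters are: . * + ? [ ] ( ) { } \ ^ $ |
Scanning 'x^0+3var.':
  pos 1: '^' -> SPECIAL
  pos 3: '+' -> SPECIAL
  pos 8: '.' -> SPECIAL
Special chars found: ['^', '+', '.']
Total: 3

3


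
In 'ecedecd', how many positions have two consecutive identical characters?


Looking for consecutive identical characters in 'ecedecd':
  pos 0-1: 'e' vs 'c' -> different
  pos 1-2: 'c' vs 'e' -> different
  pos 2-3: 'e' vs 'd' -> different
  pos 3-4: 'd' vs 'e' -> different
  pos 4-5: 'e' vs 'c' -> different
  pos 5-6: 'c' vs 'd' -> different
Consecutive identical pairs: []
Count: 0

0


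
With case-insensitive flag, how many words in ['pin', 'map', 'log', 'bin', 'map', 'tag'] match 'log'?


Case-insensitive matching: compare each word's lowercase form to 'log'.
  'pin' -> lower='pin' -> no
  'map' -> lower='map' -> no
  'log' -> lower='log' -> MATCH
  'bin' -> lower='bin' -> no
  'map' -> lower='map' -> no
  'tag' -> lower='tag' -> no
Matches: ['log']
Count: 1

1


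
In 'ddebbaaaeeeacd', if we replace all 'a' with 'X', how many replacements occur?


re.sub('a', 'X', text) replaces every occurrence of 'a' with 'X'.
Text: 'ddebbaaaeeeacd'
Scanning for 'a':
  pos 5: 'a' -> replacement #1
  pos 6: 'a' -> replacement #2
  pos 7: 'a' -> replacement #3
  pos 11: 'a' -> replacement #4
Total replacements: 4

4


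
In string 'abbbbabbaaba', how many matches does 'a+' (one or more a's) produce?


Pattern 'a+' matches one or more consecutive a's.
String: 'abbbbabbaaba'
Scanning for runs of a:
  Match 1: 'a' (length 1)
  Match 2: 'a' (length 1)
  Match 3: 'aa' (length 2)
  Match 4: 'a' (length 1)
Total matches: 4

4


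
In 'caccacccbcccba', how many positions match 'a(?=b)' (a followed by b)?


Lookahead 'a(?=b)' matches 'a' only when followed by 'b'.
String: 'caccacccbcccba'
Checking each position where char is 'a':
  pos 1: 'a' -> no (next='c')
  pos 4: 'a' -> no (next='c')
Matching positions: []
Count: 0

0


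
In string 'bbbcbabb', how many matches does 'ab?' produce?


Pattern 'ab?' matches 'a' optionally followed by 'b'.
String: 'bbbcbabb'
Scanning left to right for 'a' then checking next char:
  Match 1: 'ab' (a followed by b)
Total matches: 1

1


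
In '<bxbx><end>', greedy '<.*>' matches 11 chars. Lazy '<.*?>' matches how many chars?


Greedy '<.*>' tries to match as MUCH as possible.
Lazy '<.*?>' tries to match as LITTLE as possible.

String: '<bxbx><end>'
Greedy '<.*>' starts at first '<' and extends to the LAST '>': '<bxbx><end>' (11 chars)
Lazy '<.*?>' starts at first '<' and stops at the FIRST '>': '<bxbx>' (6 chars)

6


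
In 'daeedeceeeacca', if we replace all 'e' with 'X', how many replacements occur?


re.sub('e', 'X', text) replaces every occurrence of 'e' with 'X'.
Text: 'daeedeceeeacca'
Scanning for 'e':
  pos 2: 'e' -> replacement #1
  pos 3: 'e' -> replacement #2
  pos 5: 'e' -> replacement #3
  pos 7: 'e' -> replacement #4
  pos 8: 'e' -> replacement #5
  pos 9: 'e' -> replacement #6
Total replacements: 6

6


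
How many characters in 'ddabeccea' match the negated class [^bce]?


Negated class [^bce] matches any char NOT in {b, c, e}
Scanning 'ddabeccea':
  pos 0: 'd' -> MATCH
  pos 1: 'd' -> MATCH
  pos 2: 'a' -> MATCH
  pos 3: 'b' -> no (excluded)
  pos 4: 'e' -> no (excluded)
  pos 5: 'c' -> no (excluded)
  pos 6: 'c' -> no (excluded)
  pos 7: 'e' -> no (excluded)
  pos 8: 'a' -> MATCH
Total matches: 4

4


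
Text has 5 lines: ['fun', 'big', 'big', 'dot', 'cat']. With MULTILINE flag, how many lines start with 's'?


With MULTILINE flag, ^ matches the start of each line.
Lines: ['fun', 'big', 'big', 'dot', 'cat']
Checking which lines start with 's':
  Line 1: 'fun' -> no
  Line 2: 'big' -> no
  Line 3: 'big' -> no
  Line 4: 'dot' -> no
  Line 5: 'cat' -> no
Matching lines: []
Count: 0

0


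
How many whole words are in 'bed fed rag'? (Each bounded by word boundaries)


Word boundaries (\b) mark the start/end of each word.
Text: 'bed fed rag'
Splitting by whitespace:
  Word 1: 'bed'
  Word 2: 'fed'
  Word 3: 'rag'
Total whole words: 3

3


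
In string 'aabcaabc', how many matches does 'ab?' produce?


Pattern 'ab?' matches 'a' optionally followed by 'b'.
String: 'aabcaabc'
Scanning left to right for 'a' then checking next char:
  Match 1: 'a' (a not followed by b)
  Match 2: 'ab' (a followed by b)
  Match 3: 'a' (a not followed by b)
  Match 4: 'ab' (a followed by b)
Total matches: 4

4


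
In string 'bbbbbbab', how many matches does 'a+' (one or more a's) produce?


Pattern 'a+' matches one or more consecutive a's.
String: 'bbbbbbab'
Scanning for runs of a:
  Match 1: 'a' (length 1)
Total matches: 1

1


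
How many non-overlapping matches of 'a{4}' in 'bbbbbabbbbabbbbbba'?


Pattern 'a{4}' matches exactly 4 consecutive a's (greedy, non-overlapping).
String: 'bbbbbabbbbabbbbbba'
Scanning for runs of a's:
  Run at pos 5: 'a' (length 1) -> 0 match(es)
  Run at pos 10: 'a' (length 1) -> 0 match(es)
  Run at pos 17: 'a' (length 1) -> 0 match(es)
Matches found: []
Total: 0

0


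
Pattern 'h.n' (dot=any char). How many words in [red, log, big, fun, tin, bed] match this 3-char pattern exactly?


Pattern 'h.n' means: starts with 'h', any single char, ends with 'n'.
Checking each word (must be exactly 3 chars):
  'red' (len=3): no
  'log' (len=3): no
  'big' (len=3): no
  'fun' (len=3): no
  'tin' (len=3): no
  'bed' (len=3): no
Matching words: []
Total: 0

0


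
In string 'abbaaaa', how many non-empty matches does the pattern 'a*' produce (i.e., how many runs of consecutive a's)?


Pattern 'a*' matches zero or more a's. We want non-empty runs of consecutive a's.
String: 'abbaaaa'
Walking through the string to find runs of a's:
  Run 1: positions 0-0 -> 'a'
  Run 2: positions 3-6 -> 'aaaa'
Non-empty runs found: ['a', 'aaaa']
Count: 2

2


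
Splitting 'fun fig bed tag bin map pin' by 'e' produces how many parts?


Splitting by 'e' breaks the string at each occurrence of the separator.
Text: 'fun fig bed tag bin map pin'
Parts after split:
  Part 1: 'fun fig b'
  Part 2: 'd tag bin map pin'
Total parts: 2

2


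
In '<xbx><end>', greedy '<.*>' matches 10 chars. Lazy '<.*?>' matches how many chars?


Greedy '<.*>' tries to match as MUCH as possible.
Lazy '<.*?>' tries to match as LITTLE as possible.

String: '<xbx><end>'
Greedy '<.*>' starts at first '<' and extends to the LAST '>': '<xbx><end>' (10 chars)
Lazy '<.*?>' starts at first '<' and stops at the FIRST '>': '<xbx>' (5 chars)

5


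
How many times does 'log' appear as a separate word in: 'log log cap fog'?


Scanning each word for exact match 'log':
  Word 1: 'log' -> MATCH
  Word 2: 'log' -> MATCH
  Word 3: 'cap' -> no
  Word 4: 'fog' -> no
Total matches: 2

2


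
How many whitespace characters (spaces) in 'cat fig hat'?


\s matches whitespace characters (spaces, tabs, etc.).
Text: 'cat fig hat'
This text has 3 words separated by spaces.
Number of spaces = number of words - 1 = 3 - 1 = 2

2


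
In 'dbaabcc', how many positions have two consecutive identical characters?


Looking for consecutive identical characters in 'dbaabcc':
  pos 0-1: 'd' vs 'b' -> different
  pos 1-2: 'b' vs 'a' -> different
  pos 2-3: 'a' vs 'a' -> MATCH ('aa')
  pos 3-4: 'a' vs 'b' -> different
  pos 4-5: 'b' vs 'c' -> different
  pos 5-6: 'c' vs 'c' -> MATCH ('cc')
Consecutive identical pairs: ['aa', 'cc']
Count: 2

2


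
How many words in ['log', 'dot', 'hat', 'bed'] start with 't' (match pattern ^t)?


Pattern ^t anchors to start of word. Check which words begin with 't':
  'log' -> no
  'dot' -> no
  'hat' -> no
  'bed' -> no
Matching words: []
Count: 0

0


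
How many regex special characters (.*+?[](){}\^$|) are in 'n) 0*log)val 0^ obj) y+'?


Regex special characters are: . * + ? [ ] ( ) { } \ ^ $ |
Scanning 'n) 0*log)val 0^ obj) y+':
  pos 1: ')' -> SPECIAL
  pos 4: '*' -> SPECIAL
  pos 8: ')' -> SPECIAL
  pos 14: '^' -> SPECIAL
  pos 19: ')' -> SPECIAL
  pos 22: '+' -> SPECIAL
Special chars found: [')', '*', ')', '^', ')', '+']
Total: 6

6


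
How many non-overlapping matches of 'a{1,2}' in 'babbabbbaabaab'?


Pattern 'a{1,2}' matches between 1 and 2 consecutive a's (greedy).
String: 'babbabbbaabaab'
Finding runs of a's and applying greedy matching:
  Run at pos 1: 'a' (length 1)
  Run at pos 4: 'a' (length 1)
  Run at pos 8: 'aa' (length 2)
  Run at pos 11: 'aa' (length 2)
Matches: ['a', 'a', 'aa', 'aa']
Count: 4

4


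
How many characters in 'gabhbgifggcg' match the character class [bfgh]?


Character class [bfgh] matches any of: {b, f, g, h}
Scanning string 'gabhbgifggcg' character by character:
  pos 0: 'g' -> MATCH
  pos 1: 'a' -> no
  pos 2: 'b' -> MATCH
  pos 3: 'h' -> MATCH
  pos 4: 'b' -> MATCH
  pos 5: 'g' -> MATCH
  pos 6: 'i' -> no
  pos 7: 'f' -> MATCH
  pos 8: 'g' -> MATCH
  pos 9: 'g' -> MATCH
  pos 10: 'c' -> no
  pos 11: 'g' -> MATCH
Total matches: 9

9


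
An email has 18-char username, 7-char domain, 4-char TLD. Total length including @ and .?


An email address has format: username@domain.tld
Username length: 18
'@' character: 1
Domain length: 7
'.' character: 1
TLD length: 4
Total = 18 + 1 + 7 + 1 + 4 = 31

31


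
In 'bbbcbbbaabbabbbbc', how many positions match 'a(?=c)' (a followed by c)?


Lookahead 'a(?=c)' matches 'a' only when followed by 'c'.
String: 'bbbcbbbaabbabbbbc'
Checking each position where char is 'a':
  pos 7: 'a' -> no (next='a')
  pos 8: 'a' -> no (next='b')
  pos 11: 'a' -> no (next='b')
Matching positions: []
Count: 0

0


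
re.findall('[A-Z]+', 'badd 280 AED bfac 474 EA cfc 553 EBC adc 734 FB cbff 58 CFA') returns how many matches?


Pattern '[A-Z]+' finds one or more uppercase letters.
Text: 'badd 280 AED bfac 474 EA cfc 553 EBC adc 734 FB cbff 58 CFA'
Scanning for matches:
  Match 1: 'AED'
  Match 2: 'EA'
  Match 3: 'EBC'
  Match 4: 'FB'
  Match 5: 'CFA'
Total matches: 5

5


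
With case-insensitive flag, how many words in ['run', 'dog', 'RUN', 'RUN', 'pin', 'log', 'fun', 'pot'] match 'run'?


Case-insensitive matching: compare each word's lowercase form to 'run'.
  'run' -> lower='run' -> MATCH
  'dog' -> lower='dog' -> no
  'RUN' -> lower='run' -> MATCH
  'RUN' -> lower='run' -> MATCH
  'pin' -> lower='pin' -> no
  'log' -> lower='log' -> no
  'fun' -> lower='fun' -> no
  'pot' -> lower='pot' -> no
Matches: ['run', 'RUN', 'RUN']
Count: 3

3


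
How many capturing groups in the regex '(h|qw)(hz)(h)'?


To count capturing groups, count each '(' that starts a group.
Pattern: '(h|qw)(hz)(h)'
Walking through the pattern:
  Position 0: '(' -> group #1
  Position 6: '(' -> group #2
  Position 10: '(' -> group #3
Total capturing groups: 3

3


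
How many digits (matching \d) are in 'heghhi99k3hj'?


\d matches any digit 0-9.
Scanning 'heghhi99k3hj':
  pos 6: '9' -> DIGIT
  pos 7: '9' -> DIGIT
  pos 9: '3' -> DIGIT
Digits found: ['9', '9', '3']
Total: 3

3


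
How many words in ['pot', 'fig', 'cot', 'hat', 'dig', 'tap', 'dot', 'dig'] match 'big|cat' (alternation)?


Alternation 'big|cat' matches either 'big' or 'cat'.
Checking each word:
  'pot' -> no
  'fig' -> no
  'cot' -> no
  'hat' -> no
  'dig' -> no
  'tap' -> no
  'dot' -> no
  'dig' -> no
Matches: []
Count: 0

0


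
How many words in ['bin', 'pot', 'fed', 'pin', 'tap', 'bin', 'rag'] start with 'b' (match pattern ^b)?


Pattern ^b anchors to start of word. Check which words begin with 'b':
  'bin' -> MATCH (starts with 'b')
  'pot' -> no
  'fed' -> no
  'pin' -> no
  'tap' -> no
  'bin' -> MATCH (starts with 'b')
  'rag' -> no
Matching words: ['bin', 'bin']
Count: 2

2


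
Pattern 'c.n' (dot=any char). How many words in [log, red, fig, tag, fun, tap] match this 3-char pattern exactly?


Pattern 'c.n' means: starts with 'c', any single char, ends with 'n'.
Checking each word (must be exactly 3 chars):
  'log' (len=3): no
  'red' (len=3): no
  'fig' (len=3): no
  'tag' (len=3): no
  'fun' (len=3): no
  'tap' (len=3): no
Matching words: []
Total: 0

0


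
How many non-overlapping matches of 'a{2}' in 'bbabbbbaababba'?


Pattern 'a{2}' matches exactly 2 consecutive a's (greedy, non-overlapping).
String: 'bbabbbbaababba'
Scanning for runs of a's:
  Run at pos 2: 'a' (length 1) -> 0 match(es)
  Run at pos 7: 'aa' (length 2) -> 1 match(es)
  Run at pos 10: 'a' (length 1) -> 0 match(es)
  Run at pos 13: 'a' (length 1) -> 0 match(es)
Matches found: ['aa']
Total: 1

1


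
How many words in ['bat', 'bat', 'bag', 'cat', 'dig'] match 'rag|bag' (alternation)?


Alternation 'rag|bag' matches either 'rag' or 'bag'.
Checking each word:
  'bat' -> no
  'bat' -> no
  'bag' -> MATCH
  'cat' -> no
  'dig' -> no
Matches: ['bag']
Count: 1

1


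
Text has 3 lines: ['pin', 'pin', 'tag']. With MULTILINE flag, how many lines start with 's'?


With MULTILINE flag, ^ matches the start of each line.
Lines: ['pin', 'pin', 'tag']
Checking which lines start with 's':
  Line 1: 'pin' -> no
  Line 2: 'pin' -> no
  Line 3: 'tag' -> no
Matching lines: []
Count: 0

0


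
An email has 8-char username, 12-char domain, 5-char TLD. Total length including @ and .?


An email address has format: username@domain.tld
Username length: 8
'@' character: 1
Domain length: 12
'.' character: 1
TLD length: 5
Total = 8 + 1 + 12 + 1 + 5 = 27

27


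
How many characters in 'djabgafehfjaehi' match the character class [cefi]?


Character class [cefi] matches any of: {c, e, f, i}
Scanning string 'djabgafehfjaehi' character by character:
  pos 0: 'd' -> no
  pos 1: 'j' -> no
  pos 2: 'a' -> no
  pos 3: 'b' -> no
  pos 4: 'g' -> no
  pos 5: 'a' -> no
  pos 6: 'f' -> MATCH
  pos 7: 'e' -> MATCH
  pos 8: 'h' -> no
  pos 9: 'f' -> MATCH
  pos 10: 'j' -> no
  pos 11: 'a' -> no
  pos 12: 'e' -> MATCH
  pos 13: 'h' -> no
  pos 14: 'i' -> MATCH
Total matches: 5

5


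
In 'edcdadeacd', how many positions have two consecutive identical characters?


Looking for consecutive identical characters in 'edcdadeacd':
  pos 0-1: 'e' vs 'd' -> different
  pos 1-2: 'd' vs 'c' -> different
  pos 2-3: 'c' vs 'd' -> different
  pos 3-4: 'd' vs 'a' -> different
  pos 4-5: 'a' vs 'd' -> different
  pos 5-6: 'd' vs 'e' -> different
  pos 6-7: 'e' vs 'a' -> different
  pos 7-8: 'a' vs 'c' -> different
  pos 8-9: 'c' vs 'd' -> different
Consecutive identical pairs: []
Count: 0

0


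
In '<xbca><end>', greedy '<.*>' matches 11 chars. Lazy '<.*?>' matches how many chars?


Greedy '<.*>' tries to match as MUCH as possible.
Lazy '<.*?>' tries to match as LITTLE as possible.

String: '<xbca><end>'
Greedy '<.*>' starts at first '<' and extends to the LAST '>': '<xbca><end>' (11 chars)
Lazy '<.*?>' starts at first '<' and stops at the FIRST '>': '<xbca>' (6 chars)

6


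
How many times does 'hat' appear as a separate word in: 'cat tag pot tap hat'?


Scanning each word for exact match 'hat':
  Word 1: 'cat' -> no
  Word 2: 'tag' -> no
  Word 3: 'pot' -> no
  Word 4: 'tap' -> no
  Word 5: 'hat' -> MATCH
Total matches: 1

1


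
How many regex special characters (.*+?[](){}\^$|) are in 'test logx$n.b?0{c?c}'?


Regex special characters are: . * + ? [ ] ( ) { } \ ^ $ |
Scanning 'test logx$n.b?0{c?c}':
  pos 9: '$' -> SPECIAL
  pos 11: '.' -> SPECIAL
  pos 13: '?' -> SPECIAL
  pos 15: '{' -> SPECIAL
  pos 17: '?' -> SPECIAL
  pos 19: '}' -> SPECIAL
Special chars found: ['$', '.', '?', '{', '?', '}']
Total: 6

6


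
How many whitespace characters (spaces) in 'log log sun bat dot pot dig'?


\s matches whitespace characters (spaces, tabs, etc.).
Text: 'log log sun bat dot pot dig'
This text has 7 words separated by spaces.
Number of spaces = number of words - 1 = 7 - 1 = 6

6


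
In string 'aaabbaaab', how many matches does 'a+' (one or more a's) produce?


Pattern 'a+' matches one or more consecutive a's.
String: 'aaabbaaab'
Scanning for runs of a:
  Match 1: 'aaa' (length 3)
  Match 2: 'aaa' (length 3)
Total matches: 2

2


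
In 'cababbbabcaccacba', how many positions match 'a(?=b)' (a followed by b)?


Lookahead 'a(?=b)' matches 'a' only when followed by 'b'.
String: 'cababbbabcaccacba'
Checking each position where char is 'a':
  pos 1: 'a' -> MATCH (next='b')
  pos 3: 'a' -> MATCH (next='b')
  pos 7: 'a' -> MATCH (next='b')
  pos 10: 'a' -> no (next='c')
  pos 13: 'a' -> no (next='c')
Matching positions: [1, 3, 7]
Count: 3

3


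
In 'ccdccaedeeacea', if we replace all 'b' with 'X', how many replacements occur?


re.sub('b', 'X', text) replaces every occurrence of 'b' with 'X'.
Text: 'ccdccaedeeacea'
Scanning for 'b':
Total replacements: 0

0


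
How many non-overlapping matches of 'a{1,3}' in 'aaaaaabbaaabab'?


Pattern 'a{1,3}' matches between 1 and 3 consecutive a's (greedy).
String: 'aaaaaabbaaabab'
Finding runs of a's and applying greedy matching:
  Run at pos 0: 'aaaaaa' (length 6)
  Run at pos 8: 'aaa' (length 3)
  Run at pos 12: 'a' (length 1)
Matches: ['aaa', 'aaa', 'aaa', 'a']
Count: 4

4


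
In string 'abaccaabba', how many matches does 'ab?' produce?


Pattern 'ab?' matches 'a' optionally followed by 'b'.
String: 'abaccaabba'
Scanning left to right for 'a' then checking next char:
  Match 1: 'ab' (a followed by b)
  Match 2: 'a' (a not followed by b)
  Match 3: 'a' (a not followed by b)
  Match 4: 'ab' (a followed by b)
  Match 5: 'a' (a not followed by b)
Total matches: 5

5


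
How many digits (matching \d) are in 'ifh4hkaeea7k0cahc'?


\d matches any digit 0-9.
Scanning 'ifh4hkaeea7k0cahc':
  pos 3: '4' -> DIGIT
  pos 10: '7' -> DIGIT
  pos 12: '0' -> DIGIT
Digits found: ['4', '7', '0']
Total: 3

3


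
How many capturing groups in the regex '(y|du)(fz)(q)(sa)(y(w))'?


To count capturing groups, count each '(' that starts a group.
Pattern: '(y|du)(fz)(q)(sa)(y(w))'
Walking through the pattern:
  Position 0: '(' -> group #1
  Position 6: '(' -> group #2
  Position 10: '(' -> group #3
  Position 13: '(' -> group #4
  Position 17: '(' -> group #5
  Position 19: '(' -> group #6
Total capturing groups: 6

6


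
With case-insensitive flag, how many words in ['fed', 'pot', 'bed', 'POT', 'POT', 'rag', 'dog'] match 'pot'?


Case-insensitive matching: compare each word's lowercase form to 'pot'.
  'fed' -> lower='fed' -> no
  'pot' -> lower='pot' -> MATCH
  'bed' -> lower='bed' -> no
  'POT' -> lower='pot' -> MATCH
  'POT' -> lower='pot' -> MATCH
  'rag' -> lower='rag' -> no
  'dog' -> lower='dog' -> no
Matches: ['pot', 'POT', 'POT']
Count: 3

3


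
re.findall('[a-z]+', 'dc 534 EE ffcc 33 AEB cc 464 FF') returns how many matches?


Pattern '[a-z]+' finds one or more lowercase letters.
Text: 'dc 534 EE ffcc 33 AEB cc 464 FF'
Scanning for matches:
  Match 1: 'dc'
  Match 2: 'ffcc'
  Match 3: 'cc'
Total matches: 3

3


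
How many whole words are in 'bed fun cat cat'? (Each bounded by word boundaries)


Word boundaries (\b) mark the start/end of each word.
Text: 'bed fun cat cat'
Splitting by whitespace:
  Word 1: 'bed'
  Word 2: 'fun'
  Word 3: 'cat'
  Word 4: 'cat'
Total whole words: 4

4


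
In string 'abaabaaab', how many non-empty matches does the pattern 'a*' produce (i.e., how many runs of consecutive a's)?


Pattern 'a*' matches zero or more a's. We want non-empty runs of consecutive a's.
String: 'abaabaaab'
Walking through the string to find runs of a's:
  Run 1: positions 0-0 -> 'a'
  Run 2: positions 2-3 -> 'aa'
  Run 3: positions 5-7 -> 'aaa'
Non-empty runs found: ['a', 'aa', 'aaa']
Count: 3

3


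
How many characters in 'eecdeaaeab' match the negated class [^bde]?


Negated class [^bde] matches any char NOT in {b, d, e}
Scanning 'eecdeaaeab':
  pos 0: 'e' -> no (excluded)
  pos 1: 'e' -> no (excluded)
  pos 2: 'c' -> MATCH
  pos 3: 'd' -> no (excluded)
  pos 4: 'e' -> no (excluded)
  pos 5: 'a' -> MATCH
  pos 6: 'a' -> MATCH
  pos 7: 'e' -> no (excluded)
  pos 8: 'a' -> MATCH
  pos 9: 'b' -> no (excluded)
Total matches: 4

4


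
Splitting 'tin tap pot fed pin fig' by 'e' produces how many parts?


Splitting by 'e' breaks the string at each occurrence of the separator.
Text: 'tin tap pot fed pin fig'
Parts after split:
  Part 1: 'tin tap pot f'
  Part 2: 'd pin fig'
Total parts: 2

2


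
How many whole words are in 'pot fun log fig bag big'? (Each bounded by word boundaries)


Word boundaries (\b) mark the start/end of each word.
Text: 'pot fun log fig bag big'
Splitting by whitespace:
  Word 1: 'pot'
  Word 2: 'fun'
  Word 3: 'log'
  Word 4: 'fig'
  Word 5: 'bag'
  Word 6: 'big'
Total whole words: 6

6


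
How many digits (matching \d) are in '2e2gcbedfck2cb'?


\d matches any digit 0-9.
Scanning '2e2gcbedfck2cb':
  pos 0: '2' -> DIGIT
  pos 2: '2' -> DIGIT
  pos 11: '2' -> DIGIT
Digits found: ['2', '2', '2']
Total: 3

3


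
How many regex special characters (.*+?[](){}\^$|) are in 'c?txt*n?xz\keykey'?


Regex special characters are: . * + ? [ ] ( ) { } \ ^ $ |
Scanning 'c?txt*n?xz\keykey':
  pos 1: '?' -> SPECIAL
  pos 5: '*' -> SPECIAL
  pos 7: '?' -> SPECIAL
  pos 10: '\' -> SPECIAL
Special chars found: ['?', '*', '?', '\\']
Total: 4

4


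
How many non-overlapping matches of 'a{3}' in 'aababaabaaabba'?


Pattern 'a{3}' matches exactly 3 consecutive a's (greedy, non-overlapping).
String: 'aababaabaaabba'
Scanning for runs of a's:
  Run at pos 0: 'aa' (length 2) -> 0 match(es)
  Run at pos 3: 'a' (length 1) -> 0 match(es)
  Run at pos 5: 'aa' (length 2) -> 0 match(es)
  Run at pos 8: 'aaa' (length 3) -> 1 match(es)
  Run at pos 13: 'a' (length 1) -> 0 match(es)
Matches found: ['aaa']
Total: 1

1


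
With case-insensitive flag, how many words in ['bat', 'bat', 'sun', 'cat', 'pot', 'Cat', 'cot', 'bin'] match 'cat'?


Case-insensitive matching: compare each word's lowercase form to 'cat'.
  'bat' -> lower='bat' -> no
  'bat' -> lower='bat' -> no
  'sun' -> lower='sun' -> no
  'cat' -> lower='cat' -> MATCH
  'pot' -> lower='pot' -> no
  'Cat' -> lower='cat' -> MATCH
  'cot' -> lower='cot' -> no
  'bin' -> lower='bin' -> no
Matches: ['cat', 'Cat']
Count: 2

2


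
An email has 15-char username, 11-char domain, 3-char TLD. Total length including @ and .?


An email address has format: username@domain.tld
Username length: 15
'@' character: 1
Domain length: 11
'.' character: 1
TLD length: 3
Total = 15 + 1 + 11 + 1 + 3 = 31

31


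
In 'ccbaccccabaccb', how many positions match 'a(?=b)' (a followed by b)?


Lookahead 'a(?=b)' matches 'a' only when followed by 'b'.
String: 'ccbaccccabaccb'
Checking each position where char is 'a':
  pos 3: 'a' -> no (next='c')
  pos 8: 'a' -> MATCH (next='b')
  pos 10: 'a' -> no (next='c')
Matching positions: [8]
Count: 1

1


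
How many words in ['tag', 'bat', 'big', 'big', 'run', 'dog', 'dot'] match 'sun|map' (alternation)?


Alternation 'sun|map' matches either 'sun' or 'map'.
Checking each word:
  'tag' -> no
  'bat' -> no
  'big' -> no
  'big' -> no
  'run' -> no
  'dog' -> no
  'dot' -> no
Matches: []
Count: 0

0


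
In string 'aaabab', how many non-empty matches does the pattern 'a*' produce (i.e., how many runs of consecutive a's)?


Pattern 'a*' matches zero or more a's. We want non-empty runs of consecutive a's.
String: 'aaabab'
Walking through the string to find runs of a's:
  Run 1: positions 0-2 -> 'aaa'
  Run 2: positions 4-4 -> 'a'
Non-empty runs found: ['aaa', 'a']
Count: 2

2


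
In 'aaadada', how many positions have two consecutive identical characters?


Looking for consecutive identical characters in 'aaadada':
  pos 0-1: 'a' vs 'a' -> MATCH ('aa')
  pos 1-2: 'a' vs 'a' -> MATCH ('aa')
  pos 2-3: 'a' vs 'd' -> different
  pos 3-4: 'd' vs 'a' -> different
  pos 4-5: 'a' vs 'd' -> different
  pos 5-6: 'd' vs 'a' -> different
Consecutive identical pairs: ['aa', 'aa']
Count: 2

2


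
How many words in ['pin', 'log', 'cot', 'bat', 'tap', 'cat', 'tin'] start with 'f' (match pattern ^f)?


Pattern ^f anchors to start of word. Check which words begin with 'f':
  'pin' -> no
  'log' -> no
  'cot' -> no
  'bat' -> no
  'tap' -> no
  'cat' -> no
  'tin' -> no
Matching words: []
Count: 0

0


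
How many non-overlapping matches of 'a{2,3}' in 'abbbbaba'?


Pattern 'a{2,3}' matches between 2 and 3 consecutive a's (greedy).
String: 'abbbbaba'
Finding runs of a's and applying greedy matching:
  Run at pos 0: 'a' (length 1)
  Run at pos 5: 'a' (length 1)
  Run at pos 7: 'a' (length 1)
Matches: []
Count: 0

0


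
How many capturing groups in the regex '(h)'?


To count capturing groups, count each '(' that starts a group.
Pattern: '(h)'
Walking through the pattern:
  Position 0: '(' -> group #1
Total capturing groups: 1

1


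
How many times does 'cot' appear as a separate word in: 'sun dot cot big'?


Scanning each word for exact match 'cot':
  Word 1: 'sun' -> no
  Word 2: 'dot' -> no
  Word 3: 'cot' -> MATCH
  Word 4: 'big' -> no
Total matches: 1

1


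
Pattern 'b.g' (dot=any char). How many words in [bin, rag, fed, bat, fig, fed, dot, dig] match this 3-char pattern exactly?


Pattern 'b.g' means: starts with 'b', any single char, ends with 'g'.
Checking each word (must be exactly 3 chars):
  'bin' (len=3): no
  'rag' (len=3): no
  'fed' (len=3): no
  'bat' (len=3): no
  'fig' (len=3): no
  'fed' (len=3): no
  'dot' (len=3): no
  'dig' (len=3): no
Matching words: []
Total: 0

0


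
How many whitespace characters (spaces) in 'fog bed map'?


\s matches whitespace characters (spaces, tabs, etc.).
Text: 'fog bed map'
This text has 3 words separated by spaces.
Number of spaces = number of words - 1 = 3 - 1 = 2

2


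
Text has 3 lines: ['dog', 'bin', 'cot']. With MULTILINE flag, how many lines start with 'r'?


With MULTILINE flag, ^ matches the start of each line.
Lines: ['dog', 'bin', 'cot']
Checking which lines start with 'r':
  Line 1: 'dog' -> no
  Line 2: 'bin' -> no
  Line 3: 'cot' -> no
Matching lines: []
Count: 0

0


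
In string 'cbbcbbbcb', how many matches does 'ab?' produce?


Pattern 'ab?' matches 'a' optionally followed by 'b'.
String: 'cbbcbbbcb'
Scanning left to right for 'a' then checking next char:
Total matches: 0

0


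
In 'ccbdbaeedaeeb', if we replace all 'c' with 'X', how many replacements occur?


re.sub('c', 'X', text) replaces every occurrence of 'c' with 'X'.
Text: 'ccbdbaeedaeeb'
Scanning for 'c':
  pos 0: 'c' -> replacement #1
  pos 1: 'c' -> replacement #2
Total replacements: 2

2


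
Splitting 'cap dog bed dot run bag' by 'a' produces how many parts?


Splitting by 'a' breaks the string at each occurrence of the separator.
Text: 'cap dog bed dot run bag'
Parts after split:
  Part 1: 'c'
  Part 2: 'p dog bed dot run b'
  Part 3: 'g'
Total parts: 3

3


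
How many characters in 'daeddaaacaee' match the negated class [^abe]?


Negated class [^abe] matches any char NOT in {a, b, e}
Scanning 'daeddaaacaee':
  pos 0: 'd' -> MATCH
  pos 1: 'a' -> no (excluded)
  pos 2: 'e' -> no (excluded)
  pos 3: 'd' -> MATCH
  pos 4: 'd' -> MATCH
  pos 5: 'a' -> no (excluded)
  pos 6: 'a' -> no (excluded)
  pos 7: 'a' -> no (excluded)
  pos 8: 'c' -> MATCH
  pos 9: 'a' -> no (excluded)
  pos 10: 'e' -> no (excluded)
  pos 11: 'e' -> no (excluded)
Total matches: 4

4


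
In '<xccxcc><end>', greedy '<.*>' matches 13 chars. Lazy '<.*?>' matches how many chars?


Greedy '<.*>' tries to match as MUCH as possible.
Lazy '<.*?>' tries to match as LITTLE as possible.

String: '<xccxcc><end>'
Greedy '<.*>' starts at first '<' and extends to the LAST '>': '<xccxcc><end>' (13 chars)
Lazy '<.*?>' starts at first '<' and stops at the FIRST '>': '<xccxcc>' (8 chars)

8


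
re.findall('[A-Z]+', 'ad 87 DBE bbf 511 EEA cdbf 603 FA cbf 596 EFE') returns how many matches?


Pattern '[A-Z]+' finds one or more uppercase letters.
Text: 'ad 87 DBE bbf 511 EEA cdbf 603 FA cbf 596 EFE'
Scanning for matches:
  Match 1: 'DBE'
  Match 2: 'EEA'
  Match 3: 'FA'
  Match 4: 'EFE'
Total matches: 4

4


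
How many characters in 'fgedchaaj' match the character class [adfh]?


Character class [adfh] matches any of: {a, d, f, h}
Scanning string 'fgedchaaj' character by character:
  pos 0: 'f' -> MATCH
  pos 1: 'g' -> no
  pos 2: 'e' -> no
  pos 3: 'd' -> MATCH
  pos 4: 'c' -> no
  pos 5: 'h' -> MATCH
  pos 6: 'a' -> MATCH
  pos 7: 'a' -> MATCH
  pos 8: 'j' -> no
Total matches: 5

5


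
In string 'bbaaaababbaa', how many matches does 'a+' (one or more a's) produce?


Pattern 'a+' matches one or more consecutive a's.
String: 'bbaaaababbaa'
Scanning for runs of a:
  Match 1: 'aaaa' (length 4)
  Match 2: 'a' (length 1)
  Match 3: 'aa' (length 2)
Total matches: 3

3


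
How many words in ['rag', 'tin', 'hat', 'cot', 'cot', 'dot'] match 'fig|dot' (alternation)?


Alternation 'fig|dot' matches either 'fig' or 'dot'.
Checking each word:
  'rag' -> no
  'tin' -> no
  'hat' -> no
  'cot' -> no
  'cot' -> no
  'dot' -> MATCH
Matches: ['dot']
Count: 1

1


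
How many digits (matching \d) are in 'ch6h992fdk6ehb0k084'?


\d matches any digit 0-9.
Scanning 'ch6h992fdk6ehb0k084':
  pos 2: '6' -> DIGIT
  pos 4: '9' -> DIGIT
  pos 5: '9' -> DIGIT
  pos 6: '2' -> DIGIT
  pos 10: '6' -> DIGIT
  pos 14: '0' -> DIGIT
  pos 16: '0' -> DIGIT
  pos 17: '8' -> DIGIT
  pos 18: '4' -> DIGIT
Digits found: ['6', '9', '9', '2', '6', '0', '0', '8', '4']
Total: 9

9


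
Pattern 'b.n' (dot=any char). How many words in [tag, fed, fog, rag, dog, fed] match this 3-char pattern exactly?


Pattern 'b.n' means: starts with 'b', any single char, ends with 'n'.
Checking each word (must be exactly 3 chars):
  'tag' (len=3): no
  'fed' (len=3): no
  'fog' (len=3): no
  'rag' (len=3): no
  'dog' (len=3): no
  'fed' (len=3): no
Matching words: []
Total: 0

0
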